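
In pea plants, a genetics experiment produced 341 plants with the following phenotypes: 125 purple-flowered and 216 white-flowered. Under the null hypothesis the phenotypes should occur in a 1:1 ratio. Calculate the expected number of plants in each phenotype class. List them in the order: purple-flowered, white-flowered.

Total ratio parts = 2. Expected numbers out of 341:
  purple-flowered: 341 × 1/2 = 170.5
  white-flowered: 341 × 1/2 = 170.5

170.5, 170.5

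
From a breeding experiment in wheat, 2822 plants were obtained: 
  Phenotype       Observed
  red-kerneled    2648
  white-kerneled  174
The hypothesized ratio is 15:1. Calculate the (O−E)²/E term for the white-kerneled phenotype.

Expected counts for N = 2822 under a 15:1 ratio (total parts = 16):
  red-kerneled: 2822 × 15/16 = 2645.625
  white-kerneled: 2822 × 1/16 = 176.375
Contribution of white-kerneled: (174 − 176.375)² / 176.375 = 0.0320

0.032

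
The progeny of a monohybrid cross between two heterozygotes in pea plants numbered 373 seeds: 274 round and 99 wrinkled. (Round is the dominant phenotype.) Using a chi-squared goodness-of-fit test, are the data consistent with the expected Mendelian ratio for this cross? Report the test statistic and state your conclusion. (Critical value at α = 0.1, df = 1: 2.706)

For a monohybrid cross between heterozygotes with complete dominance, the expected phenotypic ratio is 3:1.
The 3:1 ratio has 4 parts, so with N = 373 the expected counts are:
  round: 373 × 3/4 = 279.75
  wrinkled: 373 × 1/4 = 93.25
χ² = Σ (O − E)² / E
  round: (274 − 279.75)² / 279.75 = 0.1182
  wrinkled: (99 − 93.25)² / 93.25 = 0.3546
χ² = 0.1182 + 0.3546 = 0.4728 ≈ 0.473
Degrees of freedom = 2 − 1 = 1; critical value at α = 0.1 is 2.706.
Since 0.473 < 2.706, we fail to reject the null hypothesis — the data are consistent with the 3:1 ratio.

0.473; consistent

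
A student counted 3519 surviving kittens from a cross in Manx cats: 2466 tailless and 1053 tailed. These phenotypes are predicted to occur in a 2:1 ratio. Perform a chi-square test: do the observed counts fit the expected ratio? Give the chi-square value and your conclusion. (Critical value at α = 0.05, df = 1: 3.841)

18.414; not consistent

Under the 2:1 hypothesis (Σ ratio = 3, N = 3519):
  tailless: 3519 × 2/3 = 2346
  tailed: 3519 × 1/3 = 1173
χ² = Σ (O − E)² / E
  tailless: (2466 − 2346)² / 2346 = 6.1381
  tailed: (1053 − 1173)² / 1173 = 12.2762
χ² = 6.1381 + 12.2762 = 18.4143 ≈ 18.414
Degrees of freedom = 2 − 1 = 1; critical value at α = 0.05 is 3.841.
Since 18.414 > 3.841, we reject the null hypothesis — the data do not fit the 2:1 ratio.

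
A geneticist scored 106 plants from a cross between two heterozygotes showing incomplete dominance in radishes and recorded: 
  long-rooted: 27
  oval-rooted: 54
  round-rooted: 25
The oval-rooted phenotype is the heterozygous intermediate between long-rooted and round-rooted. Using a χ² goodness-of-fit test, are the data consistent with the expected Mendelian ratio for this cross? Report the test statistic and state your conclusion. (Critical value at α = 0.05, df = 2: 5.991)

0.113; consistent

With incomplete dominance, a heterozygote × heterozygote cross gives a 1:2:1 phenotypic ratio.
Total ratio parts = 4. Expected numbers out of 106:
  long-rooted: 106 × 1/4 = 26.5
  oval-rooted: 106 × 2/4 = 53
  round-rooted: 106 × 1/4 = 26.5
χ² = Σ (O − E)² / E
  long-rooted: (27 − 26.5)² / 26.5 = 0.0094
  oval-rooted: (54 − 53)² / 53 = 0.0189
  round-rooted: (25 − 26.5)² / 26.5 = 0.0849
χ² = 0.0094 + 0.0189 + 0.0849 = 0.1132 ≈ 0.113
Degrees of freedom = 3 − 1 = 2; critical value at α = 0.05 is 5.991.
Since 0.113 < 5.991, we fail to reject the null hypothesis — the data are consistent with the 1:2:1 ratio.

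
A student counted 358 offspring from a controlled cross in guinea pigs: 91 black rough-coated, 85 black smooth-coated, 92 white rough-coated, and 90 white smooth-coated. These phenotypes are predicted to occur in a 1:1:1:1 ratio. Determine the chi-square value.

0.324

Total ratio parts = 4. Expected numbers out of 358:
  black rough-coated: 358 × 1/4 = 89.5
  black smooth-coated: 358 × 1/4 = 89.5
  white rough-coated: 358 × 1/4 = 89.5
  white smooth-coated: 358 × 1/4 = 89.5
χ² = Σ (O − E)² / E
  black rough-coated: (91 − 89.5)² / 89.5 = 0.0251
  black smooth-coated: (85 − 89.5)² / 89.5 = 0.2263
  white rough-coated: (92 − 89.5)² / 89.5 = 0.0698
  white smooth-coated: (90 − 89.5)² / 89.5 = 0.0028
χ² = 0.0251 + 0.2263 + 0.0698 + 0.0028 = 0.324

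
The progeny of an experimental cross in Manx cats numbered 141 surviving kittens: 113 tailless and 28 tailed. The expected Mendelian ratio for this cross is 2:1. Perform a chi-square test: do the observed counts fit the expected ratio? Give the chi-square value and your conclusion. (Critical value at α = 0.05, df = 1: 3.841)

Under the 2:1 hypothesis (Σ ratio = 3, N = 141):
  tailless: 141 × 2/3 = 94
  tailed: 141 × 1/3 = 47
χ² = Σ (O − E)² / E
  tailless: (113 − 94)² / 94 = 3.8404
  tailed: (28 − 47)² / 47 = 7.6809
χ² = 3.8404 + 7.6809 = 11.5213 ≈ 11.521
Degrees of freedom = 2 − 1 = 1; critical value at α = 0.05 is 3.841.
Since 11.521 > 3.841, we reject the null hypothesis — the data do not fit the 2:1 ratio.

11.521; not consistent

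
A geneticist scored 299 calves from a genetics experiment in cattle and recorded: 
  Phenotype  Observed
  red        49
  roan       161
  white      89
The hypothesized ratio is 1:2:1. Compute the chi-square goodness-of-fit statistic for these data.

Expected counts for N = 299 under a 1:2:1 ratio (total parts = 4):
  red: 299 × 1/4 = 74.75
  roan: 299 × 2/4 = 149.5
  white: 299 × 1/4 = 74.75
χ² = Σ (O − E)² / E
  red: (49 − 74.75)² / 74.75 = 8.8704
  roan: (161 − 149.5)² / 149.5 = 0.8846
  white: (89 − 74.75)² / 74.75 = 2.7166
χ² = 8.8704 + 0.8846 + 2.7166 = 12.4716 ≈ 12.472

12.472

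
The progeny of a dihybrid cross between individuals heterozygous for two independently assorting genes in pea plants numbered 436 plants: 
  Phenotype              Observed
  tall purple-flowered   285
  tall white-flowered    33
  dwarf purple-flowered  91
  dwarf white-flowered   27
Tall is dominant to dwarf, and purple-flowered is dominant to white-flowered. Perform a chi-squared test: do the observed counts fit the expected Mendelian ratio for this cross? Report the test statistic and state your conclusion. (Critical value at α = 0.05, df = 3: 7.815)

36.563; not consistent

A dihybrid F₂ with independent assortment and complete dominance at both loci gives a 9:3:3:1 phenotypic ratio.
Expected counts for N = 436 under a 9:3:3:1 ratio (total parts = 16):
  tall purple-flowered: 436 × 9/16 = 245.25
  tall white-flowered: 436 × 3/16 = 81.75
  dwarf purple-flowered: 436 × 3/16 = 81.75
  dwarf white-flowered: 436 × 1/16 = 27.25
χ² = Σ (O − E)² / E
  tall purple-flowered: (285 − 245.25)² / 245.25 = 6.4427
  tall white-flowered: (33 − 81.75)² / 81.75 = 29.0711
  dwarf purple-flowered: (91 − 81.75)² / 81.75 = 1.0466
  dwarf white-flowered: (27 − 27.25)² / 27.25 = 0.0023
χ² = 6.4427 + 29.0711 + 1.0466 + 0.0023 = 36.5627 ≈ 36.563
Degrees of freedom = 4 − 1 = 3; critical value at α = 0.05 is 7.815.
Since 36.563 > 7.815, we reject the null hypothesis — the data do not fit the 9:3:3:1 ratio.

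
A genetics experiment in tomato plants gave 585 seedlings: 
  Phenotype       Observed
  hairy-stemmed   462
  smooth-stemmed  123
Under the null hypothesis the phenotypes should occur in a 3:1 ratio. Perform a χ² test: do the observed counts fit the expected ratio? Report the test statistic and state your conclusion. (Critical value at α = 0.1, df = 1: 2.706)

Expected counts for N = 585 under a 3:1 ratio (total parts = 4):
  hairy-stemmed: 585 × 3/4 = 438.75
  smooth-stemmed: 585 × 1/4 = 146.25
χ² = Σ (O − E)² / E
  hairy-stemmed: (462 − 438.75)² / 438.75 = 1.2321
  smooth-stemmed: (123 − 146.25)² / 146.25 = 3.6962
χ² = 1.2321 + 3.6962 = 4.9283 ≈ 4.928
Degrees of freedom = 2 − 1 = 1; critical value at α = 0.1 is 2.706.
Since 4.928 > 2.706, we reject the null hypothesis — the data do not fit the 3:1 ratio.

4.928; not consistent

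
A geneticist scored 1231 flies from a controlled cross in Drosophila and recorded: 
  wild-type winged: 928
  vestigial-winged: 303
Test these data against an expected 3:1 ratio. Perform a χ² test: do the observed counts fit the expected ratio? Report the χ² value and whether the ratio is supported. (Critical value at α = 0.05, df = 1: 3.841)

0.098; consistent

Expected counts for N = 1231 under a 3:1 ratio (total parts = 4):
  wild-type winged: 1231 × 3/4 = 923.25
  vestigial-winged: 1231 × 1/4 = 307.75
χ² = Σ (O − E)² / E
  wild-type winged: (928 − 923.25)² / 923.25 = 0.0244
  vestigial-winged: (303 − 307.75)² / 307.75 = 0.0733
χ² = 0.0244 + 0.0733 = 0.0977 ≈ 0.098
Degrees of freedom = 2 − 1 = 1; critical value at α = 0.05 is 3.841.
Since 0.098 < 3.841, we fail to reject the null hypothesis — the data are consistent with the 3:1 ratio.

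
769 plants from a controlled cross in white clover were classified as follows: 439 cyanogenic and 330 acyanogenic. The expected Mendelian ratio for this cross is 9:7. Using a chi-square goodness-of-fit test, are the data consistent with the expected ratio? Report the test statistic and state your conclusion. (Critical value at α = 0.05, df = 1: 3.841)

0.219; consistent

Expected counts for N = 769 under a 9:7 ratio (total parts = 16):
  cyanogenic: 769 × 9/16 = 432.5625
  acyanogenic: 769 × 7/16 = 336.4375
χ² = Σ (O − E)² / E
  cyanogenic: (439 − 432.5625)² / 432.5625 = 0.0958
  acyanogenic: (330 − 336.4375)² / 336.4375 = 0.1232
χ² = 0.0958 + 0.1232 = 0.219
Degrees of freedom = 2 − 1 = 1; critical value at α = 0.05 is 3.841.
Since 0.219 < 3.841, we fail to reject the null hypothesis — the data are consistent with the 9:7 ratio.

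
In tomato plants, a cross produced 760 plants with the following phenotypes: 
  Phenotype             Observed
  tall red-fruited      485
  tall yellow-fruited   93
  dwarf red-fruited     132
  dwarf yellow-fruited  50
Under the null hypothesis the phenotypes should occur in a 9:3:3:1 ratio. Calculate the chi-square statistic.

Under the 9:3:3:1 hypothesis (Σ ratio = 16, N = 760):
  tall red-fruited: 760 × 9/16 = 427.5
  tall yellow-fruited: 760 × 3/16 = 142.5
  dwarf red-fruited: 760 × 3/16 = 142.5
  dwarf yellow-fruited: 760 × 1/16 = 47.5
χ² = Σ (O − E)² / E
  tall red-fruited: (485 − 427.5)² / 427.5 = 7.7339
  tall yellow-fruited: (93 − 142.5)² / 142.5 = 17.1947
  dwarf red-fruited: (132 − 142.5)² / 142.5 = 0.7737
  dwarf yellow-fruited: (50 − 47.5)² / 47.5 = 0.1316
χ² = 7.7339 + 17.1947 + 0.7737 + 0.1316 = 25.8339 ≈ 25.834

25.834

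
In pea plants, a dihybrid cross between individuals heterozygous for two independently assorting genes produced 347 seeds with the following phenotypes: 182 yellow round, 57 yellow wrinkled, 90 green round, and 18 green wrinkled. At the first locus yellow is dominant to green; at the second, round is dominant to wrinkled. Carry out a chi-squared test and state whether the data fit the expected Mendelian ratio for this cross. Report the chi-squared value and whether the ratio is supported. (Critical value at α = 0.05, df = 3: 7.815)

A dihybrid F₂ with independent assortment and complete dominance at both loci gives a 9:3:3:1 phenotypic ratio.
Total ratio parts = 16. Expected numbers out of 347:
  yellow round: 347 × 9/16 = 195.1875
  yellow wrinkled: 347 × 3/16 = 65.0625
  green round: 347 × 3/16 = 65.0625
  green wrinkled: 347 × 1/16 = 21.6875
χ² = Σ (O − E)² / E
  yellow round: (182 − 195.1875)² / 195.1875 = 0.8910
  yellow wrinkled: (57 − 65.0625)² / 65.0625 = 0.9991
  green round: (90 − 65.0625)² / 65.0625 = 9.5582
  green wrinkled: (18 − 21.6875)² / 21.6875 = 0.6270
χ² = 0.8910 + 0.9991 + 9.5582 + 0.6270 = 12.0753 ≈ 12.075
Degrees of freedom = 4 − 1 = 3; critical value at α = 0.05 is 7.815.
Since 12.075 > 7.815, we reject the null hypothesis — the data do not fit the 9:3:3:1 ratio.

12.075; not consistent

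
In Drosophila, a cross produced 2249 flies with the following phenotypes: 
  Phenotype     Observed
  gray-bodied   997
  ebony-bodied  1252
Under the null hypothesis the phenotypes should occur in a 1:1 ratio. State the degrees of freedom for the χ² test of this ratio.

A goodness-of-fit test with 2 phenotype classes has df = 2 − 1 = 1.

1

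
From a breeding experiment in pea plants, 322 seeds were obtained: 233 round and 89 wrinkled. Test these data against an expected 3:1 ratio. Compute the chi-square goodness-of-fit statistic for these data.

1.197

The 3:1 ratio has 4 parts, so with N = 322 the expected counts are:
  round: 322 × 3/4 = 241.5
  wrinkled: 322 × 1/4 = 80.5
χ² = Σ (O − E)² / E
  round: (233 − 241.5)² / 241.5 = 0.2992
  wrinkled: (89 − 80.5)² / 80.5 = 0.8975
χ² = 0.2992 + 0.8975 = 1.1967 ≈ 1.197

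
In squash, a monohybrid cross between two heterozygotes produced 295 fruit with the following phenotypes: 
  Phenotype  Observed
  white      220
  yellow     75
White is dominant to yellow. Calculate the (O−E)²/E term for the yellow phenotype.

For a monohybrid cross between heterozygotes with complete dominance, the expected phenotypic ratio is 3:1.
Under the 3:1 hypothesis (Σ ratio = 4, N = 295):
  white: 295 × 3/4 = 221.25
  yellow: 295 × 1/4 = 73.75
Contribution of yellow: (75 − 73.75)² / 73.75 = 0.0212

0.021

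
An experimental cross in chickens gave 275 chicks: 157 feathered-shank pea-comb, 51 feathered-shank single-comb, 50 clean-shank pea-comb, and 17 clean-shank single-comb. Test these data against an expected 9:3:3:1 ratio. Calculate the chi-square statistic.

Under the 9:3:3:1 hypothesis (Σ ratio = 16, N = 275):
  feathered-shank pea-comb: 275 × 9/16 = 154.6875
  feathered-shank single-comb: 275 × 3/16 = 51.5625
  clean-shank pea-comb: 275 × 3/16 = 51.5625
  clean-shank single-comb: 275 × 1/16 = 17.1875
χ² = Σ (O − E)² / E
  feathered-shank pea-comb: (157 − 154.6875)² / 154.6875 = 0.0346
  feathered-shank single-comb: (51 − 51.5625)² / 51.5625 = 0.0061
  clean-shank pea-comb: (50 − 51.5625)² / 51.5625 = 0.0473
  clean-shank single-comb: (17 − 17.1875)² / 17.1875 = 0.0020
χ² = 0.0346 + 0.0061 + 0.0473 + 0.0020 = 0.090

0.090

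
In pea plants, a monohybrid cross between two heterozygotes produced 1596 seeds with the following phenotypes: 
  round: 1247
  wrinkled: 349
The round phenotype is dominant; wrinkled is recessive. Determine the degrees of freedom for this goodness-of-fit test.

For a monohybrid cross between heterozygotes with complete dominance, the expected phenotypic ratio is 3:1.
A goodness-of-fit test with 2 phenotype classes has df = 2 − 1 = 1.

1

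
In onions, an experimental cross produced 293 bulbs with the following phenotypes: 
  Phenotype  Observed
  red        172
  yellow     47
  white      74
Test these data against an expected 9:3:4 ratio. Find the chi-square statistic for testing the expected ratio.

Total ratio parts = 16. Expected numbers out of 293:
  red: 293 × 9/16 = 164.8125
  yellow: 293 × 3/16 = 54.9375
  white: 293 × 4/16 = 73.25
χ² = Σ (O − E)² / E
  red: (172 − 164.8125)² / 164.8125 = 0.3134
  yellow: (47 − 54.9375)² / 54.9375 = 1.1468
  white: (74 − 73.25)² / 73.25 = 0.0077
χ² = 0.3134 + 1.1468 + 0.0077 = 1.4679 ≈ 1.468

1.468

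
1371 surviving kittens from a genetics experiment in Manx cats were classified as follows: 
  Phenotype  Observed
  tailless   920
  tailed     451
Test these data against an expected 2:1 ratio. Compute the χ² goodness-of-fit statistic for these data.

Under the 2:1 hypothesis (Σ ratio = 3, N = 1371):
  tailless: 1371 × 2/3 = 914
  tailed: 1371 × 1/3 = 457
χ² = Σ (O − E)² / E
  tailless: (920 − 914)² / 914 = 0.0394
  tailed: (451 − 457)² / 457 = 0.0788
χ² = 0.0394 + 0.0788 = 0.1182 ≈ 0.118

0.118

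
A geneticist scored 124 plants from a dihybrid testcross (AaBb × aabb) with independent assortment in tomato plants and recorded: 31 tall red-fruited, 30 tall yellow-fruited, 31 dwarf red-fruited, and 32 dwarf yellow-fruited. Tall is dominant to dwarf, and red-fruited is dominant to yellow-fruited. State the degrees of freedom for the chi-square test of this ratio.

3

A dihybrid testcross with independent assortment gives a 1:1:1:1 ratio.
A goodness-of-fit test with 4 phenotype classes has df = 4 − 1 = 3.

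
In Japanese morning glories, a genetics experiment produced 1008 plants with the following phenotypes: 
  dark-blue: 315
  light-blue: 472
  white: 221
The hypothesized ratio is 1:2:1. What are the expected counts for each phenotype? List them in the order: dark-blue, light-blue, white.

The 1:2:1 ratio has 4 parts, so with N = 1008 the expected counts are:
  dark-blue: 1008 × 1/4 = 252
  light-blue: 1008 × 2/4 = 504
  white: 1008 × 1/4 = 252

252, 504, 252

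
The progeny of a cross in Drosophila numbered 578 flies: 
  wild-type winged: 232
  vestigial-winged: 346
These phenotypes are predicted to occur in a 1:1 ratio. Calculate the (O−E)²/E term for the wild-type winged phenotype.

11.242

Total ratio parts = 2. Expected numbers out of 578:
  wild-type winged: 578 × 1/2 = 289
  vestigial-winged: 578 × 1/2 = 289
Contribution of wild-type winged: (232 − 289)² / 289 = 11.2422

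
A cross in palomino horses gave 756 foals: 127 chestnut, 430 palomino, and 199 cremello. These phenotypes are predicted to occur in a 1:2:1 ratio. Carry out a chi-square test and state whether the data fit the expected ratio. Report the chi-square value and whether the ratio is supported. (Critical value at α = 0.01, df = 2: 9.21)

28.021; not consistent

Under the 1:2:1 hypothesis (Σ ratio = 4, N = 756):
  chestnut: 756 × 1/4 = 189
  palomino: 756 × 2/4 = 378
  cremello: 756 × 1/4 = 189
χ² = Σ (O − E)² / E
  chestnut: (127 − 189)² / 189 = 20.3386
  palomino: (430 − 378)² / 378 = 7.1534
  cremello: (199 − 189)² / 189 = 0.5291
χ² = 20.3386 + 7.1534 + 0.5291 = 28.0211 ≈ 28.021
Degrees of freedom = 3 − 1 = 2; critical value at α = 0.01 is 9.21.
Since 28.021 > 9.21, we reject the null hypothesis — the data do not fit the 1:2:1 ratio.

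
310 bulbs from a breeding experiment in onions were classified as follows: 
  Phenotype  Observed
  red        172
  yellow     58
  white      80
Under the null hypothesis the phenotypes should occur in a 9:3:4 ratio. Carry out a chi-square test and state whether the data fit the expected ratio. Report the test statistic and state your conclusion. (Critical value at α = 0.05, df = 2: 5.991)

0.113; consistent

Expected counts for N = 310 under a 9:3:4 ratio (total parts = 16):
  red: 310 × 9/16 = 174.375
  yellow: 310 × 3/16 = 58.125
  white: 310 × 4/16 = 77.5
χ² = Σ (O − E)² / E
  red: (172 − 174.375)² / 174.375 = 0.0323
  yellow: (58 − 58.125)² / 58.125 = 0.0003
  white: (80 − 77.5)² / 77.5 = 0.0806
χ² = 0.0323 + 0.0003 + 0.0806 = 0.1132 ≈ 0.113
Degrees of freedom = 3 − 1 = 2; critical value at α = 0.05 is 5.991.
Since 0.113 < 5.991, we fail to reject the null hypothesis — the data are consistent with the 9:3:4 ratio.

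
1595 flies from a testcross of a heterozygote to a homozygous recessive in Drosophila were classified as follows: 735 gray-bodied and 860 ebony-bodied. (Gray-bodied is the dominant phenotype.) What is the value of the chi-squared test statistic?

9.796

A testcross of a heterozygote (Aa × aa) gives a 1:1 phenotypic ratio.
Under the 1:1 hypothesis (Σ ratio = 2, N = 1595):
  gray-bodied: 1595 × 1/2 = 797.5
  ebony-bodied: 1595 × 1/2 = 797.5
χ² = Σ (O − E)² / E
  gray-bodied: (735 − 797.5)² / 797.5 = 4.8981
  ebony-bodied: (860 − 797.5)² / 797.5 = 4.8981
χ² = 4.8981 + 4.8981 = 9.7962 ≈ 9.796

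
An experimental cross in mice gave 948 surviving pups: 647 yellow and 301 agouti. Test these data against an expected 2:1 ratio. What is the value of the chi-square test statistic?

1.068

Total ratio parts = 3. Expected numbers out of 948:
  yellow: 948 × 2/3 = 632
  agouti: 948 × 1/3 = 316
χ² = Σ (O − E)² / E
  yellow: (647 − 632)² / 632 = 0.3560
  agouti: (301 − 316)² / 316 = 0.7120
χ² = 0.3560 + 0.7120 = 1.068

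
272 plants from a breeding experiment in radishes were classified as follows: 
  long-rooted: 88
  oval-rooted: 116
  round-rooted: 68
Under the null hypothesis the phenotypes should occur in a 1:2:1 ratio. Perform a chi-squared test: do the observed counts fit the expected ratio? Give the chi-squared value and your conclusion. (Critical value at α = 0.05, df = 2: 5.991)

8.824; not consistent

Total ratio parts = 4. Expected numbers out of 272:
  long-rooted: 272 × 1/4 = 68
  oval-rooted: 272 × 2/4 = 136
  round-rooted: 272 × 1/4 = 68
χ² = Σ (O − E)² / E
  long-rooted: (88 − 68)² / 68 = 5.8824
  oval-rooted: (116 − 136)² / 136 = 2.9412
  round-rooted: (68 − 68)² / 68 = 0.0000
χ² = 5.8824 + 2.9412 + 0.0000 = 8.8236 ≈ 8.824
Degrees of freedom = 3 − 1 = 2; critical value at α = 0.05 is 5.991.
Since 8.824 > 5.991, we reject the null hypothesis — the data do not fit the 1:2:1 ratio.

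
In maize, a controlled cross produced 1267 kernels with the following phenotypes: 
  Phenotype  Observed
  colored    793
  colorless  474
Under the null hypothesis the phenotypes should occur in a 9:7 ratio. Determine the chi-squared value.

Expected counts for N = 1267 under a 9:7 ratio (total parts = 16):
  colored: 1267 × 9/16 = 712.6875
  colorless: 1267 × 7/16 = 554.3125
χ² = Σ (O − E)² / E
  colored: (793 − 712.6875)² / 712.6875 = 9.0504
  colorless: (474 − 554.3125)² / 554.3125 = 11.6362
χ² = 9.0504 + 11.6362 = 20.6866 ≈ 20.687

20.687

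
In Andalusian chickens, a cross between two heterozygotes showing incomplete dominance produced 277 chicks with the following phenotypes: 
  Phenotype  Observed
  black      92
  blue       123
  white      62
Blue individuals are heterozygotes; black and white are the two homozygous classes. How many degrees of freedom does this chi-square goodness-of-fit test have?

With incomplete dominance, a heterozygote × heterozygote cross gives a 1:2:1 phenotypic ratio.
A goodness-of-fit test with 3 phenotype classes has df = 3 − 1 = 2.

2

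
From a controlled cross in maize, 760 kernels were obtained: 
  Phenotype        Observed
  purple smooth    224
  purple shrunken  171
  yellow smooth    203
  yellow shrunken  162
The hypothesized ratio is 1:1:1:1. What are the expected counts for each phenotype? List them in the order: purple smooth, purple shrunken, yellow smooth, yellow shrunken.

190, 190, 190, 190

Total ratio parts = 4. Expected numbers out of 760:
  purple smooth: 760 × 1/4 = 190
  purple shrunken: 760 × 1/4 = 190
  yellow smooth: 760 × 1/4 = 190
  yellow shrunken: 760 × 1/4 = 190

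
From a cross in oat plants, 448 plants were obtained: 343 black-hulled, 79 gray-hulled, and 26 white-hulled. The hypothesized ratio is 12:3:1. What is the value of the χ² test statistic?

Under the 12:3:1 hypothesis (Σ ratio = 16, N = 448):
  black-hulled: 448 × 12/16 = 336
  gray-hulled: 448 × 3/16 = 84
  white-hulled: 448 × 1/16 = 28
χ² = Σ (O − E)² / E
  black-hulled: (343 − 336)² / 336 = 0.1458
  gray-hulled: (79 − 84)² / 84 = 0.2976
  white-hulled: (26 − 28)² / 28 = 0.1429
χ² = 0.1458 + 0.2976 + 0.1429 = 0.5863 ≈ 0.586

0.586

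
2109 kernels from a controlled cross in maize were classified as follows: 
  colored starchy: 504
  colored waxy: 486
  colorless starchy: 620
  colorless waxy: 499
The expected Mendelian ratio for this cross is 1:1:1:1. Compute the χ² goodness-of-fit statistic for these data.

22.082

The 1:1:1:1 ratio has 4 parts, so with N = 2109 the expected counts are:
  colored starchy: 2109 × 1/4 = 527.25
  colored waxy: 2109 × 1/4 = 527.25
  colorless starchy: 2109 × 1/4 = 527.25
  colorless waxy: 2109 × 1/4 = 527.25
χ² = Σ (O − E)² / E
  colored starchy: (504 − 527.25)² / 527.25 = 1.0252
  colored waxy: (486 − 527.25)² / 527.25 = 3.2272
  colorless starchy: (620 − 527.25)² / 527.25 = 16.3159
  colorless waxy: (499 − 527.25)² / 527.25 = 1.5136
χ² = 1.0252 + 3.2272 + 16.3159 + 1.5136 = 22.0819 ≈ 22.082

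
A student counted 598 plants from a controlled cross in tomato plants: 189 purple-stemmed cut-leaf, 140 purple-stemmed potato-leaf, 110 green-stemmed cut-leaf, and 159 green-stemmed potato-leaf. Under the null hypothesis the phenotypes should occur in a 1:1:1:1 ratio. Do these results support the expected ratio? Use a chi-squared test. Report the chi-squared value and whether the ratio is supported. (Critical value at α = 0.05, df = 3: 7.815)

22.080; not consistent

Under the 1:1:1:1 hypothesis (Σ ratio = 4, N = 598):
  purple-stemmed cut-leaf: 598 × 1/4 = 149.5
  purple-stemmed potato-leaf: 598 × 1/4 = 149.5
  green-stemmed cut-leaf: 598 × 1/4 = 149.5
  green-stemmed potato-leaf: 598 × 1/4 = 149.5
χ² = Σ (O − E)² / E
  purple-stemmed cut-leaf: (189 − 149.5)² / 149.5 = 10.4365
  purple-stemmed potato-leaf: (140 − 149.5)² / 149.5 = 0.6037
  green-stemmed cut-leaf: (110 − 149.5)² / 149.5 = 10.4365
  green-stemmed potato-leaf: (159 − 149.5)² / 149.5 = 0.6037
χ² = 10.4365 + 0.6037 + 10.4365 + 0.6037 = 22.0804 ≈ 22.080
Degrees of freedom = 4 − 1 = 3; critical value at α = 0.05 is 7.815.
Since 22.080 > 7.815, we reject the null hypothesis — the data do not fit the 1:1:1:1 ratio.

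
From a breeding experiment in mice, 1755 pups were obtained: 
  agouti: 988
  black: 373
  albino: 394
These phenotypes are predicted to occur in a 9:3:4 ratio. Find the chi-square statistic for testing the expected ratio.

10.432

The 9:3:4 ratio has 16 parts, so with N = 1755 the expected counts are:
  agouti: 1755 × 9/16 = 987.1875
  black: 1755 × 3/16 = 329.0625
  albino: 1755 × 4/16 = 438.75
χ² = Σ (O − E)² / E
  agouti: (988 − 987.1875)² / 987.1875 = 0.0007
  black: (373 − 329.0625)² / 329.0625 = 5.8667
  albino: (394 − 438.75)² / 438.75 = 4.5642
χ² = 0.0007 + 5.8667 + 4.5642 = 10.4316 ≈ 10.432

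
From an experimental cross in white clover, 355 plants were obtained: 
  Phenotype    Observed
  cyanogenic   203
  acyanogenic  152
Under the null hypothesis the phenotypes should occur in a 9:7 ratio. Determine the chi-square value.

The 9:7 ratio has 16 parts, so with N = 355 the expected counts are:
  cyanogenic: 355 × 9/16 = 199.6875
  acyanogenic: 355 × 7/16 = 155.3125
χ² = Σ (O − E)² / E
  cyanogenic: (203 − 199.6875)² / 199.6875 = 0.0549
  acyanogenic: (152 − 155.3125)² / 155.3125 = 0.0706
χ² = 0.0549 + 0.0706 = 0.1255 ≈ 0.126

0.126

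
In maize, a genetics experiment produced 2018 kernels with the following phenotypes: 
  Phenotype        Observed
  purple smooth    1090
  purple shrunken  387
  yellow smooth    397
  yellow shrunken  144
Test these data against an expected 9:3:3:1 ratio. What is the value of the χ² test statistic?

Total ratio parts = 16. Expected numbers out of 2018:
  purple smooth: 2018 × 9/16 = 1135.125
  purple shrunken: 2018 × 3/16 = 378.375
  yellow smooth: 2018 × 3/16 = 378.375
  yellow shrunken: 2018 × 1/16 = 126.125
χ² = Σ (O − E)² / E
  purple smooth: (1090 − 1135.125)² / 1135.125 = 1.7939
  purple shrunken: (387 − 378.375)² / 378.375 = 0.1966
  yellow smooth: (397 − 378.375)² / 378.375 = 0.9168
  yellow shrunken: (144 − 126.125)² / 126.125 = 2.5333
χ² = 1.7939 + 0.1966 + 0.9168 + 2.5333 = 5.4406 ≈ 5.441

5.441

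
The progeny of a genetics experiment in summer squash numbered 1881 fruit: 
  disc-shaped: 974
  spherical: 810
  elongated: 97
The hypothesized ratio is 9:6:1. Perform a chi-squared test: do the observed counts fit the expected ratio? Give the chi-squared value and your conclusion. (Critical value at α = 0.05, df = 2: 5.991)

Total ratio parts = 16. Expected numbers out of 1881:
  disc-shaped: 1881 × 9/16 = 1058.0625
  spherical: 1881 × 6/16 = 705.375
  elongated: 1881 × 1/16 = 117.5625
χ² = Σ (O − E)² / E
  disc-shaped: (974 − 1058.0625)² / 1058.0625 = 6.6787
  spherical: (810 − 705.375)² / 705.375 = 15.5185
  elongated: (97 − 117.5625)² / 117.5625 = 3.5965
χ² = 6.6787 + 15.5185 + 3.5965 = 25.7937 ≈ 25.794
Degrees of freedom = 3 − 1 = 2; critical value at α = 0.05 is 5.991.
Since 25.794 > 5.991, we reject the null hypothesis — the data do not fit the 9:6:1 ratio.

25.794; not consistent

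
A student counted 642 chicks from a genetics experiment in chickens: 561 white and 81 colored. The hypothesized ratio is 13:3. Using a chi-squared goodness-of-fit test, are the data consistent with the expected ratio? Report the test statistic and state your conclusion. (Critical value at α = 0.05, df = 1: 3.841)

15.852; not consistent

The 13:3 ratio has 16 parts, so with N = 642 the expected counts are:
  white: 642 × 13/16 = 521.625
  colored: 642 × 3/16 = 120.375
χ² = Σ (O − E)² / E
  white: (561 − 521.625)² / 521.625 = 2.9722
  colored: (81 − 120.375)² / 120.375 = 12.8797
χ² = 2.9722 + 12.8797 = 15.8519 ≈ 15.852
Degrees of freedom = 2 − 1 = 1; critical value at α = 0.05 is 3.841.
Since 15.852 > 3.841, we reject the null hypothesis — the data do not fit the 13:3 ratio.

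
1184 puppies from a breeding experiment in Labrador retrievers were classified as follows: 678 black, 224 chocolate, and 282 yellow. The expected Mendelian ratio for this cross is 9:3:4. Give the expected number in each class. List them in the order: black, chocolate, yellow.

The 9:3:4 ratio has 16 parts, so with N = 1184 the expected counts are:
  black: 1184 × 9/16 = 666
  chocolate: 1184 × 3/16 = 222
  yellow: 1184 × 4/16 = 296

666, 222, 296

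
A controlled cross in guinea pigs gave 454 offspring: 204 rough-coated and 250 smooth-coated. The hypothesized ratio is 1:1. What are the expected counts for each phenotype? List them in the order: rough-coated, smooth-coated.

227, 227

The 1:1 ratio has 2 parts, so with N = 454 the expected counts are:
  rough-coated: 454 × 1/2 = 227
  smooth-coated: 454 × 1/2 = 227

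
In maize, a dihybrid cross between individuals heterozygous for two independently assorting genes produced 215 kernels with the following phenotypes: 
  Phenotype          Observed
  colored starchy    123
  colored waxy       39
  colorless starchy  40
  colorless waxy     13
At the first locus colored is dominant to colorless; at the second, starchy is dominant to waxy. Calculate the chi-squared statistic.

0.095

A dihybrid F₂ with independent assortment and complete dominance at both loci gives a 9:3:3:1 phenotypic ratio.
The 9:3:3:1 ratio has 16 parts, so with N = 215 the expected counts are:
  colored starchy: 215 × 9/16 = 120.9375
  colored waxy: 215 × 3/16 = 40.3125
  colorless starchy: 215 × 3/16 = 40.3125
  colorless waxy: 215 × 1/16 = 13.4375
χ² = Σ (O − E)² / E
  colored starchy: (123 − 120.9375)² / 120.9375 = 0.0352
  colored waxy: (39 − 40.3125)² / 40.3125 = 0.0427
  colorless starchy: (40 − 40.3125)² / 40.3125 = 0.0024
  colorless waxy: (13 − 13.4375)² / 13.4375 = 0.0142
χ² = 0.0352 + 0.0427 + 0.0024 + 0.0142 = 0.0945 ≈ 0.095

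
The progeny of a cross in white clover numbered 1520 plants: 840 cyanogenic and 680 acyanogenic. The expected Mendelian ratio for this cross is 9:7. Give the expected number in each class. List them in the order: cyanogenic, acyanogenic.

855, 665

The 9:7 ratio has 16 parts, so with N = 1520 the expected counts are:
  cyanogenic: 1520 × 9/16 = 855
  acyanogenic: 1520 × 7/16 = 665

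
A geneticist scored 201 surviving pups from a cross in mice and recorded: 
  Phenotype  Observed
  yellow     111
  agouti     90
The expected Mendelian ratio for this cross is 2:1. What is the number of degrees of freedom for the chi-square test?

1

A goodness-of-fit test with 2 phenotype classes has df = 2 − 1 = 1.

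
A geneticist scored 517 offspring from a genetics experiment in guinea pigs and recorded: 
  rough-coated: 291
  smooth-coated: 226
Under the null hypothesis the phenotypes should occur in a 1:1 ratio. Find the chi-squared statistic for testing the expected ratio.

Expected counts for N = 517 under a 1:1 ratio (total parts = 2):
  rough-coated: 517 × 1/2 = 258.5
  smooth-coated: 517 × 1/2 = 258.5
χ² = Σ (O − E)² / E
  rough-coated: (291 − 258.5)² / 258.5 = 4.0861
  smooth-coated: (226 − 258.5)² / 258.5 = 4.0861
χ² = 4.0861 + 4.0861 = 8.1722 ≈ 8.172

8.172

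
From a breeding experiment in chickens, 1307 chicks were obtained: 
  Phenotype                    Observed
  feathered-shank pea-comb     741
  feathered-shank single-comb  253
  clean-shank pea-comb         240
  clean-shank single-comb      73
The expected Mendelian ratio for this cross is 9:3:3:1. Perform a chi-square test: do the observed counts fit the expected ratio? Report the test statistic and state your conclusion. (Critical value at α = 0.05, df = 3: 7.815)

1.332; consistent

The 9:3:3:1 ratio has 16 parts, so with N = 1307 the expected counts are:
  feathered-shank pea-comb: 1307 × 9/16 = 735.1875
  feathered-shank single-comb: 1307 × 3/16 = 245.0625
  clean-shank pea-comb: 1307 × 3/16 = 245.0625
  clean-shank single-comb: 1307 × 1/16 = 81.6875
χ² = Σ (O − E)² / E
  feathered-shank pea-comb: (741 − 735.1875)² / 735.1875 = 0.0460
  feathered-shank single-comb: (253 − 245.0625)² / 245.0625 = 0.2571
  clean-shank pea-comb: (240 − 245.0625)² / 245.0625 = 0.1046
  clean-shank single-comb: (73 − 81.6875)² / 81.6875 = 0.9239
χ² = 0.0460 + 0.2571 + 0.1046 + 0.9239 = 1.3316 ≈ 1.332
Degrees of freedom = 4 − 1 = 3; critical value at α = 0.05 is 7.815.
Since 1.332 < 7.815, we fail to reject the null hypothesis — the data are consistent with the 9:3:3:1 ratio.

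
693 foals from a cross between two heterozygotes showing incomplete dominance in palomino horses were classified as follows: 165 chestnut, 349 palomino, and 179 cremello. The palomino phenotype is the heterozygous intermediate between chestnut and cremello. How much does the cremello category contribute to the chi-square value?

With incomplete dominance, a heterozygote × heterozygote cross gives a 1:2:1 phenotypic ratio.
Expected counts for N = 693 under a 1:2:1 ratio (total parts = 4):
  chestnut: 693 × 1/4 = 173.25
  palomino: 693 × 2/4 = 346.5
  cremello: 693 × 1/4 = 173.25
Contribution of cremello: (179 − 173.25)² / 173.25 = 0.1908

0.191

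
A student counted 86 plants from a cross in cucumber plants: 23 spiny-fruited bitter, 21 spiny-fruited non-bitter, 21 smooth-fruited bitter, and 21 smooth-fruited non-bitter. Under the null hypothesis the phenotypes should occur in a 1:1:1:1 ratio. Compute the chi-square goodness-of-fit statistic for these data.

0.140

Under the 1:1:1:1 hypothesis (Σ ratio = 4, N = 86):
  spiny-fruited bitter: 86 × 1/4 = 21.5
  spiny-fruited non-bitter: 86 × 1/4 = 21.5
  smooth-fruited bitter: 86 × 1/4 = 21.5
  smooth-fruited non-bitter: 86 × 1/4 = 21.5
χ² = Σ (O − E)² / E
  spiny-fruited bitter: (23 − 21.5)² / 21.5 = 0.1047
  spiny-fruited non-bitter: (21 − 21.5)² / 21.5 = 0.0116
  smooth-fruited bitter: (21 − 21.5)² / 21.5 = 0.0116
  smooth-fruited non-bitter: (21 − 21.5)² / 21.5 = 0.0116
χ² = 0.1047 + 0.0116 + 0.0116 + 0.0116 = 0.1395 ≈ 0.140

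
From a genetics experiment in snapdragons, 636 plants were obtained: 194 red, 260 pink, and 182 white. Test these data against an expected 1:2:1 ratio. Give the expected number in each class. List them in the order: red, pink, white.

Under the 1:2:1 hypothesis (Σ ratio = 4, N = 636):
  red: 636 × 1/4 = 159
  pink: 636 × 2/4 = 318
  white: 636 × 1/4 = 159

159, 318, 159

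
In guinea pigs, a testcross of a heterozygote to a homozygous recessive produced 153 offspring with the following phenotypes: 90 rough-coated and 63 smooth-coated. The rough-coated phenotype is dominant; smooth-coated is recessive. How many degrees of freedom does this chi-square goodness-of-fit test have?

1

A testcross of a heterozygote (Aa × aa) gives a 1:1 phenotypic ratio.
A goodness-of-fit test with 2 phenotype classes has df = 2 − 1 = 1.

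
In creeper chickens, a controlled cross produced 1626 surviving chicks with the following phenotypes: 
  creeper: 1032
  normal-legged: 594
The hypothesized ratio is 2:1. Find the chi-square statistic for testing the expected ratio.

Under the 2:1 hypothesis (Σ ratio = 3, N = 1626):
  creeper: 1626 × 2/3 = 1084
  normal-legged: 1626 × 1/3 = 542
χ² = Σ (O − E)² / E
  creeper: (1032 − 1084)² / 1084 = 2.4945
  normal-legged: (594 − 542)² / 542 = 4.9889
χ² = 2.4945 + 4.9889 = 7.4834 ≈ 7.483

7.483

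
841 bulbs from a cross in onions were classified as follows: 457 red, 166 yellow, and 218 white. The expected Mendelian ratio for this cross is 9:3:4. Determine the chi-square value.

Under the 9:3:4 hypothesis (Σ ratio = 16, N = 841):
  red: 841 × 9/16 = 473.0625
  yellow: 841 × 3/16 = 157.6875
  white: 841 × 4/16 = 210.25
χ² = Σ (O − E)² / E
  red: (457 − 473.0625)² / 473.0625 = 0.5454
  yellow: (166 − 157.6875)² / 157.6875 = 0.4382
  white: (218 − 210.25)² / 210.25 = 0.2857
χ² = 0.5454 + 0.4382 + 0.2857 = 1.2693 ≈ 1.269

1.269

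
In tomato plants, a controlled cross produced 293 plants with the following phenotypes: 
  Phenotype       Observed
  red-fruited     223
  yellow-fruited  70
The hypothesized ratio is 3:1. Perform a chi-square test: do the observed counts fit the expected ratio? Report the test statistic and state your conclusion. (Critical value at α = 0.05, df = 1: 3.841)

Total ratio parts = 4. Expected numbers out of 293:
  red-fruited: 293 × 3/4 = 219.75
  yellow-fruited: 293 × 1/4 = 73.25
χ² = Σ (O − E)² / E
  red-fruited: (223 − 219.75)² / 219.75 = 0.0481
  yellow-fruited: (70 − 73.25)² / 73.25 = 0.1442
χ² = 0.0481 + 0.1442 = 0.1923 ≈ 0.192
Degrees of freedom = 2 − 1 = 1; critical value at α = 0.05 is 3.841.
Since 0.192 < 3.841, we fail to reject the null hypothesis — the data are consistent with the 3:1 ratio.

0.192; consistent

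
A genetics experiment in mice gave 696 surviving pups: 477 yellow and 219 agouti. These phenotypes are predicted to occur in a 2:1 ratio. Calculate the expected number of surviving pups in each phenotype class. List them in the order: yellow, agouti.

464, 232

Total ratio parts = 3. Expected numbers out of 696:
  yellow: 696 × 2/3 = 464
  agouti: 696 × 1/3 = 232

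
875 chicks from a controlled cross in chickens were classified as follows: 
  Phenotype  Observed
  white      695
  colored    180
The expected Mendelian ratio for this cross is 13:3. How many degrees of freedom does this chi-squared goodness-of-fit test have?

A goodness-of-fit test with 2 phenotype classes has df = 2 − 1 = 1.

1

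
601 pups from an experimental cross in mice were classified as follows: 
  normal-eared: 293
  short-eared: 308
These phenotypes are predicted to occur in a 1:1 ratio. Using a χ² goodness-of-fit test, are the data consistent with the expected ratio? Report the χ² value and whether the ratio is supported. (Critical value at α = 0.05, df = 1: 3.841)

Total ratio parts = 2. Expected numbers out of 601:
  normal-eared: 601 × 1/2 = 300.5
  short-eared: 601 × 1/2 = 300.5
χ² = Σ (O − E)² / E
  normal-eared: (293 − 300.5)² / 300.5 = 0.1872
  short-eared: (308 − 300.5)² / 300.5 = 0.1872
χ² = 0.1872 + 0.1872 = 0.3744 ≈ 0.374
Degrees of freedom = 2 − 1 = 1; critical value at α = 0.05 is 3.841.
Since 0.374 < 3.841, we fail to reject the null hypothesis — the data are consistent with the 1:1 ratio.

0.374; consistent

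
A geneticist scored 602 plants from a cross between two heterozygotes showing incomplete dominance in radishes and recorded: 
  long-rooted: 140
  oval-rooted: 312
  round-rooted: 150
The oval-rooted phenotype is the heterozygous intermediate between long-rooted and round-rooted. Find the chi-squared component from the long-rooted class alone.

0.733

With incomplete dominance, a heterozygote × heterozygote cross gives a 1:2:1 phenotypic ratio.
Under the 1:2:1 hypothesis (Σ ratio = 4, N = 602):
  long-rooted: 602 × 1/4 = 150.5
  oval-rooted: 602 × 2/4 = 301
  round-rooted: 602 × 1/4 = 150.5
Contribution of long-rooted: (140 − 150.5)² / 150.5 = 0.7326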